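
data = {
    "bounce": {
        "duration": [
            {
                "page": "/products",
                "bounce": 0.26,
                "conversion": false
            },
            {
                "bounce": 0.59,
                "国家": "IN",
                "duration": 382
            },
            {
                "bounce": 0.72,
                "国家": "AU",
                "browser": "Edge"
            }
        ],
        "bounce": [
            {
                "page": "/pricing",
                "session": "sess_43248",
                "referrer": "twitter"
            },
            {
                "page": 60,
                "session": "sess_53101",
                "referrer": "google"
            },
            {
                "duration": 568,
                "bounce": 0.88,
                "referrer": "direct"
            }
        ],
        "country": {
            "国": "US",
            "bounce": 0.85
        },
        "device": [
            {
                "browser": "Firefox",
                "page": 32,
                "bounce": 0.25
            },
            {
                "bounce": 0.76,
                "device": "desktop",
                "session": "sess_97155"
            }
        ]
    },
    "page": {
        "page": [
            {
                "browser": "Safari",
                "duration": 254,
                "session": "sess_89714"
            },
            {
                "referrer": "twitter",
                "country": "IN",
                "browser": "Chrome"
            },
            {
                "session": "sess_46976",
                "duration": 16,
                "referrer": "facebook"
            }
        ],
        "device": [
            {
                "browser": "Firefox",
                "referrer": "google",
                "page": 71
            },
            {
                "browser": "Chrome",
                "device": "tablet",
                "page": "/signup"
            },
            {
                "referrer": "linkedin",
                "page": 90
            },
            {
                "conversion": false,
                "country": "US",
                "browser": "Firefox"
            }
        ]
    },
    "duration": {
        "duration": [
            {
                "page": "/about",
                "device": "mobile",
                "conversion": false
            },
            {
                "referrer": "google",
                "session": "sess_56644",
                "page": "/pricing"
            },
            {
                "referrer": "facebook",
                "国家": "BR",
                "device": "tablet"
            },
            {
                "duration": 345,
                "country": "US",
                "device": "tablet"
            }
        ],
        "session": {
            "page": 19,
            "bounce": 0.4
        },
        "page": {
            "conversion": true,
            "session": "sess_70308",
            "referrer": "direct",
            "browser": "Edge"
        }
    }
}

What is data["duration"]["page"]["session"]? "sess_70308"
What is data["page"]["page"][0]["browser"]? "Safari"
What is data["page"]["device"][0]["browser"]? "Firefox"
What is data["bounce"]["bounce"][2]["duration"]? 568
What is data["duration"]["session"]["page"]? 19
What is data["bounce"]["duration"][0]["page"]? "/products"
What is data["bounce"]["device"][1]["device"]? "desktop"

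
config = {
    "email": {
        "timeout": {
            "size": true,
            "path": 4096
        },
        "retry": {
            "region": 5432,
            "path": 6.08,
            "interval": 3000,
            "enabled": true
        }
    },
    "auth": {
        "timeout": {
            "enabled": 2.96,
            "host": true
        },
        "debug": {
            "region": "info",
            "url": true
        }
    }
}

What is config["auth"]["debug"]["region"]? "info"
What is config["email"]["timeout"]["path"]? 4096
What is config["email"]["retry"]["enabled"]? True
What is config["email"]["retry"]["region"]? 5432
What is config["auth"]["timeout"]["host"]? True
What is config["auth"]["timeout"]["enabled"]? 2.96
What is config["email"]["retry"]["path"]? 6.08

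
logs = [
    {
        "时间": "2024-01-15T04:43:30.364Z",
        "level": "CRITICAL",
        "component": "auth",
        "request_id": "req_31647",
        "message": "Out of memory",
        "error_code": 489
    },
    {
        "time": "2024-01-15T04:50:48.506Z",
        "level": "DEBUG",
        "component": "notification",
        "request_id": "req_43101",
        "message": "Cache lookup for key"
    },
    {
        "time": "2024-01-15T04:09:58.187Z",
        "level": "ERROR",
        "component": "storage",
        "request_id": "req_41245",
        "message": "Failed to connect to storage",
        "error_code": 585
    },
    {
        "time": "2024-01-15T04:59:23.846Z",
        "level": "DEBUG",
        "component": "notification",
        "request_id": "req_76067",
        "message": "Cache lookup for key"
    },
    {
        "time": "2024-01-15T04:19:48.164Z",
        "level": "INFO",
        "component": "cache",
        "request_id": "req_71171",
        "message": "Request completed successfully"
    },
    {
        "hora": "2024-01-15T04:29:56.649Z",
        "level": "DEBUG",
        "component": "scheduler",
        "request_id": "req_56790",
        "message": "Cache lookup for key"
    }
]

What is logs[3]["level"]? "DEBUG"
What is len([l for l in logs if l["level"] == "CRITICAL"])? 1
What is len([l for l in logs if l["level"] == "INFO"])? 1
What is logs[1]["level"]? "DEBUG"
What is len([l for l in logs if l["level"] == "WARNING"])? 0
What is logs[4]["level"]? "INFO"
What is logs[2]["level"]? "ERROR"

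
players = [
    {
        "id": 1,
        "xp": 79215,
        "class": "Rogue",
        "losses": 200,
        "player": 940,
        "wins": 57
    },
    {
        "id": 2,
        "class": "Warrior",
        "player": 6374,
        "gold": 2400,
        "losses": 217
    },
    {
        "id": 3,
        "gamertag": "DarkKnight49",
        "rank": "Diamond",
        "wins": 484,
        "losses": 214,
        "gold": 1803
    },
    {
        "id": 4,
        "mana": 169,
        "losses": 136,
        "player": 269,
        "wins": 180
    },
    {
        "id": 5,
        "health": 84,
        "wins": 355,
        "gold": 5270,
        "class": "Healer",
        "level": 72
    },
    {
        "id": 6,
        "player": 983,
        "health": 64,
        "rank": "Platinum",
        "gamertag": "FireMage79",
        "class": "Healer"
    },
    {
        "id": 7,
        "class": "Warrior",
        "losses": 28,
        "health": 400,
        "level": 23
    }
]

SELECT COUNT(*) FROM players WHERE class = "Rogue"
1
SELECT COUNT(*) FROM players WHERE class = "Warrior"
2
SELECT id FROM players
[1, 2, 3, 4, 5, 6, 7]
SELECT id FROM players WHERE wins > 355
[3]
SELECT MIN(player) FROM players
269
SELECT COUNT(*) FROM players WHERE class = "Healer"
2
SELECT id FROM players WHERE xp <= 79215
[1]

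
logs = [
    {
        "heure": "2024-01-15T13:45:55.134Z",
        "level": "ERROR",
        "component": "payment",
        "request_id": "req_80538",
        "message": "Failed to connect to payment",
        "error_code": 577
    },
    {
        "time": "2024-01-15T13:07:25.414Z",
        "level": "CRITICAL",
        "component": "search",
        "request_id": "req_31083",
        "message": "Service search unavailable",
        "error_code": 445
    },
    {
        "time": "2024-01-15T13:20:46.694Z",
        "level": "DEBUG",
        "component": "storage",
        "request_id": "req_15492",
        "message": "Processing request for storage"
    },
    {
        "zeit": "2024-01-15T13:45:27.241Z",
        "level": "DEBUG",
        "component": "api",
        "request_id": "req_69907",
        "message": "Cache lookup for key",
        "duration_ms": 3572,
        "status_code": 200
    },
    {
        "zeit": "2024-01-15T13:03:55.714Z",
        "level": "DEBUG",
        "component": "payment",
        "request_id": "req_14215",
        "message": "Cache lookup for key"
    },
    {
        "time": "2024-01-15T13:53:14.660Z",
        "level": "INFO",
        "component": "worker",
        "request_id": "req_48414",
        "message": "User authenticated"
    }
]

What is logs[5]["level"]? "INFO"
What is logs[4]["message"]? "Cache lookup for key"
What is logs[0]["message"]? "Failed to connect to payment"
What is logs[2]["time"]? "2024-01-15T13:20:46.694Z"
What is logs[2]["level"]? "DEBUG"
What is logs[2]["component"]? "storage"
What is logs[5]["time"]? "2024-01-15T13:53:14.660Z"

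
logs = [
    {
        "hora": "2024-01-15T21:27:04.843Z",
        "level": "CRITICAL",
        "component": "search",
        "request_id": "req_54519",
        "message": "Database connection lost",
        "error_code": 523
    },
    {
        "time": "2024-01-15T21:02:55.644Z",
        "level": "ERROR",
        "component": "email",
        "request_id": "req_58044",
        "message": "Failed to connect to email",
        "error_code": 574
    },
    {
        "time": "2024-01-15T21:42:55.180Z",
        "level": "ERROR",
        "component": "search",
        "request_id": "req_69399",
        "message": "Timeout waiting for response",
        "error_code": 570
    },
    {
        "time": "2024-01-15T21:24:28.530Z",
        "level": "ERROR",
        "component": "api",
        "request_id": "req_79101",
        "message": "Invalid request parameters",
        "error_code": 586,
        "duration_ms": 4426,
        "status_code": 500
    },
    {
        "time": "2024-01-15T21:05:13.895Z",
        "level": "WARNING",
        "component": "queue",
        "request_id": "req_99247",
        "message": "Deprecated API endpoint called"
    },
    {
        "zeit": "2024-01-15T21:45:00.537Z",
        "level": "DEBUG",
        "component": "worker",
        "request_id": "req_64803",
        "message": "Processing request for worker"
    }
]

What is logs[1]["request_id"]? "req_58044"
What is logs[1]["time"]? "2024-01-15T21:02:55.644Z"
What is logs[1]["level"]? "ERROR"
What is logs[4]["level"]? "WARNING"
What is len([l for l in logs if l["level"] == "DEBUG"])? 1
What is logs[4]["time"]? "2024-01-15T21:05:13.895Z"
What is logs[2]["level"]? "ERROR"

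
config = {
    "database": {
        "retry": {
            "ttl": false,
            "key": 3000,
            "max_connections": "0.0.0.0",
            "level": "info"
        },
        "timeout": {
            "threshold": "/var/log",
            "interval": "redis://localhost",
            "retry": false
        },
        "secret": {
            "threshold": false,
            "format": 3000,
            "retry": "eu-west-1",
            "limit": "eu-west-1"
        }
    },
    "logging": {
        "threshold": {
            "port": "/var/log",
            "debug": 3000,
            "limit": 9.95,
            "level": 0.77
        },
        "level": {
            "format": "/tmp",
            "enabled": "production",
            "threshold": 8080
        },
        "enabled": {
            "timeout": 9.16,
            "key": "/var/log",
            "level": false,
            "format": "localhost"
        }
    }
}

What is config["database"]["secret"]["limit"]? "eu-west-1"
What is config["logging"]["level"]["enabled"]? "production"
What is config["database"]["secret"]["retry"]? "eu-west-1"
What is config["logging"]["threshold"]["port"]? "/var/log"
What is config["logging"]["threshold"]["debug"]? 3000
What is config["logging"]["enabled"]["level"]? False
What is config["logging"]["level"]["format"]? "/tmp"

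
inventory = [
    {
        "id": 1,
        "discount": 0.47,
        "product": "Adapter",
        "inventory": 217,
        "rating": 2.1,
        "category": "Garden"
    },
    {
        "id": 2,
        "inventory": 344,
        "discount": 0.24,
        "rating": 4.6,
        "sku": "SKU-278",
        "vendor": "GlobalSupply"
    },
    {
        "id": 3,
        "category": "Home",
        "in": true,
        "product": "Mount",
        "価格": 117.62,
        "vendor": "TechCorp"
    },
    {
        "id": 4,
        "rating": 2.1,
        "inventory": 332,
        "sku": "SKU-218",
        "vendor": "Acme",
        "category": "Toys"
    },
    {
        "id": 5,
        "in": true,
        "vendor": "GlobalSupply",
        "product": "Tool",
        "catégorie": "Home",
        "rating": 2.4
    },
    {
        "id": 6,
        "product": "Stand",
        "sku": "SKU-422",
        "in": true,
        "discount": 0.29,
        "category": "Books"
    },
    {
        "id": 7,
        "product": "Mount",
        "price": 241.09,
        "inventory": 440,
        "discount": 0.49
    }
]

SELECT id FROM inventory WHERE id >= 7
[7]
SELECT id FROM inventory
[1, 2, 3, 4, 5, 6, 7]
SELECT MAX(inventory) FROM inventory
440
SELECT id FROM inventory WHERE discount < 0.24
[]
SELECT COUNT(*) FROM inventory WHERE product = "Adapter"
1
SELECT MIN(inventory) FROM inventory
217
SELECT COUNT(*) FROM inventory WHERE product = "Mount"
2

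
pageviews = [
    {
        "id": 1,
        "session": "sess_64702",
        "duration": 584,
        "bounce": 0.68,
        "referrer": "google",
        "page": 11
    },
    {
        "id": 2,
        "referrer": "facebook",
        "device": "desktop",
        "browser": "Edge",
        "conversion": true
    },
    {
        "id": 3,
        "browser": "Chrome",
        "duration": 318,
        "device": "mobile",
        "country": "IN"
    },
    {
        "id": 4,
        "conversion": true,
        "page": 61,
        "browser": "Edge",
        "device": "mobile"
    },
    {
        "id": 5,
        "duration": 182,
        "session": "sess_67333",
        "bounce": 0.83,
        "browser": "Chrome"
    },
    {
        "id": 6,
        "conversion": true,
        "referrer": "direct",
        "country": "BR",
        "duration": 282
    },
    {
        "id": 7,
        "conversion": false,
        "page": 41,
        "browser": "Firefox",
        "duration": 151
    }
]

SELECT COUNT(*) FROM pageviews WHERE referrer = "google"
1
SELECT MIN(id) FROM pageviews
1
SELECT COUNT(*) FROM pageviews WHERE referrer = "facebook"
1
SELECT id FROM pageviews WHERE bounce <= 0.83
[1, 5]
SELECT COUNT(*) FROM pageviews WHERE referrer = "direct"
1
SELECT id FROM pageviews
[1, 2, 3, 4, 5, 6, 7]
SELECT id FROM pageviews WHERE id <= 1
[1]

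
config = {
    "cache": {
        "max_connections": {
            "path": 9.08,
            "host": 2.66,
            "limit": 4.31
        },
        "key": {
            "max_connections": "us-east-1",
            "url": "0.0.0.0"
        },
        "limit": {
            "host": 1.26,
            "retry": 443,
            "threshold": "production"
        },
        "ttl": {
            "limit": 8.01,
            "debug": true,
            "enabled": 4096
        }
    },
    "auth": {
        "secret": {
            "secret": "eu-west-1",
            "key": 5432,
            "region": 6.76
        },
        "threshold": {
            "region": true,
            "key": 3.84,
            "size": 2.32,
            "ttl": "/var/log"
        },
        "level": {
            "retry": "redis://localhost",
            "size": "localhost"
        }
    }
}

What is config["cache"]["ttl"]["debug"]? True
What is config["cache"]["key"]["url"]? "0.0.0.0"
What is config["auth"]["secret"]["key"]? 5432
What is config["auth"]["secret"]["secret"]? "eu-west-1"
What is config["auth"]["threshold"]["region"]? True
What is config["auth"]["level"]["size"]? "localhost"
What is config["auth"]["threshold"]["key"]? 3.84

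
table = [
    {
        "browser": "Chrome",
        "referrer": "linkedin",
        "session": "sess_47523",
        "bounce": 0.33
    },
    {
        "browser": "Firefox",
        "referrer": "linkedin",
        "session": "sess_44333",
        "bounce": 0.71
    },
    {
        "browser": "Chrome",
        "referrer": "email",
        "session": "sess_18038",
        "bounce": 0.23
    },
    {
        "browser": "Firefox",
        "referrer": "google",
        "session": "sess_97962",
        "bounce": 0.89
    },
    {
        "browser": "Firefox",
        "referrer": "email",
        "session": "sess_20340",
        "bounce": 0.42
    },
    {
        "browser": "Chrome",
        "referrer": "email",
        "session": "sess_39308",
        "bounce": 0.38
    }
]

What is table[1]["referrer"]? "linkedin"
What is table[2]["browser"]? "Chrome"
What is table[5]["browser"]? "Chrome"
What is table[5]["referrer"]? "email"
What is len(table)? 6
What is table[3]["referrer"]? "google"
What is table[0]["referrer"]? "linkedin"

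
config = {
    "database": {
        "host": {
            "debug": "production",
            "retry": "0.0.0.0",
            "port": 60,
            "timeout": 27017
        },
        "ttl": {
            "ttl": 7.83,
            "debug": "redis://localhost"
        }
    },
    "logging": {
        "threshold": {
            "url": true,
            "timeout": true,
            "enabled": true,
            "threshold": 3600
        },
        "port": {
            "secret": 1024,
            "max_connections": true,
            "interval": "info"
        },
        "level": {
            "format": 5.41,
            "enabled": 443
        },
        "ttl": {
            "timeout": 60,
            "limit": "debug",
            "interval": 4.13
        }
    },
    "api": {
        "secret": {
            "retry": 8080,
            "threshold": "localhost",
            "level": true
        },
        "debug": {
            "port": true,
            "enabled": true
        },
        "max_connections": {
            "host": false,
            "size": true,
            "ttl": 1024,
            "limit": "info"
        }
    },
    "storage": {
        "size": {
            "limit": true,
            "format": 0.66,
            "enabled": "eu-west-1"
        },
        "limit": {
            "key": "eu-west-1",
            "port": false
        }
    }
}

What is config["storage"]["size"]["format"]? 0.66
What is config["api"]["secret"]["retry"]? 8080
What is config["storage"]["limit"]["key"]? "eu-west-1"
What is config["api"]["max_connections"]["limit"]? "info"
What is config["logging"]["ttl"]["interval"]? 4.13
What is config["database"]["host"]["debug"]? "production"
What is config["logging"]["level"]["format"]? 5.41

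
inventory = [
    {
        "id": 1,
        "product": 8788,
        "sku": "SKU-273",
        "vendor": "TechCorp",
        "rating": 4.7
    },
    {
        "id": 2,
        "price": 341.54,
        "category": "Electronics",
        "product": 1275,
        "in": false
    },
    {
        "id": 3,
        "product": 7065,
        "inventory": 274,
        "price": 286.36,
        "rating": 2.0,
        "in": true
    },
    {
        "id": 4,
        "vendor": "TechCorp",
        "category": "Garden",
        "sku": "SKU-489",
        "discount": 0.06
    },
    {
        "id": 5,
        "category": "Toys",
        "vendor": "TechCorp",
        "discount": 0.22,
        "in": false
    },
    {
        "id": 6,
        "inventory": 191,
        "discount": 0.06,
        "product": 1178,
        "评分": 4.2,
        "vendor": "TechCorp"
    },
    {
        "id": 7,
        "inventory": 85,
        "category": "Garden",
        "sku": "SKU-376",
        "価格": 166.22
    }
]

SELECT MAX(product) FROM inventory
8788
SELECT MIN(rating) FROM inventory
2.0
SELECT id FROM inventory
[1, 2, 3, 4, 5, 6, 7]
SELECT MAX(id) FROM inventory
7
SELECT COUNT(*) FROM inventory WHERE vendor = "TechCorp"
4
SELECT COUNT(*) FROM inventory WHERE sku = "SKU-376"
1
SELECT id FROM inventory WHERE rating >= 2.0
[1, 3]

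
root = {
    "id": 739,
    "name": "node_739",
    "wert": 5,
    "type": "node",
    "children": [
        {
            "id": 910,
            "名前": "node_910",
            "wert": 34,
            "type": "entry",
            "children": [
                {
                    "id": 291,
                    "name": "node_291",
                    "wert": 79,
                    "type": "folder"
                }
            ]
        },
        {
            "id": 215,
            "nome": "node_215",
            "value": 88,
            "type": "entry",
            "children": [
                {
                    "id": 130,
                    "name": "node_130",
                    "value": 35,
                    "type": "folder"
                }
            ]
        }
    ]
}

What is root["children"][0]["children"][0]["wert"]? 79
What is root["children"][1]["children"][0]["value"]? 35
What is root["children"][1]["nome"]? "node_215"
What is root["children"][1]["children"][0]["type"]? "folder"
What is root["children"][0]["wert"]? 34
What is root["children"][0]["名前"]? "node_910"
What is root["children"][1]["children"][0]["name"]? "node_130"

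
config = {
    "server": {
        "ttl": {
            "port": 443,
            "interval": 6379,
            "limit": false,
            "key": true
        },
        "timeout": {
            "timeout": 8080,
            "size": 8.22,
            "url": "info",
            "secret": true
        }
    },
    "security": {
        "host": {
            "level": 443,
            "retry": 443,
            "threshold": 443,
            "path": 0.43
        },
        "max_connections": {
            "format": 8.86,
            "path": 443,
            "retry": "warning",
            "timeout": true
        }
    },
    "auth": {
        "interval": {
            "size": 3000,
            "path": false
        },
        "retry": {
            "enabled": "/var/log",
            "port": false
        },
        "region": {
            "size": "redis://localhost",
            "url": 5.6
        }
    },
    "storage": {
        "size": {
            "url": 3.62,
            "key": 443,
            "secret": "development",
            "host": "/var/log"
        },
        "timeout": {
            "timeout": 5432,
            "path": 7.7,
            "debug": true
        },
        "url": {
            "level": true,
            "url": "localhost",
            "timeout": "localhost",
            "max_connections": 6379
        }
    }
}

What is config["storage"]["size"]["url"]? 3.62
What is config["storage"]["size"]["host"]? "/var/log"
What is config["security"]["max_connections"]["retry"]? "warning"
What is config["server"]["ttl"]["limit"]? False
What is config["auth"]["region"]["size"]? "redis://localhost"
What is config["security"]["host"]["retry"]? 443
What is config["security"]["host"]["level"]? 443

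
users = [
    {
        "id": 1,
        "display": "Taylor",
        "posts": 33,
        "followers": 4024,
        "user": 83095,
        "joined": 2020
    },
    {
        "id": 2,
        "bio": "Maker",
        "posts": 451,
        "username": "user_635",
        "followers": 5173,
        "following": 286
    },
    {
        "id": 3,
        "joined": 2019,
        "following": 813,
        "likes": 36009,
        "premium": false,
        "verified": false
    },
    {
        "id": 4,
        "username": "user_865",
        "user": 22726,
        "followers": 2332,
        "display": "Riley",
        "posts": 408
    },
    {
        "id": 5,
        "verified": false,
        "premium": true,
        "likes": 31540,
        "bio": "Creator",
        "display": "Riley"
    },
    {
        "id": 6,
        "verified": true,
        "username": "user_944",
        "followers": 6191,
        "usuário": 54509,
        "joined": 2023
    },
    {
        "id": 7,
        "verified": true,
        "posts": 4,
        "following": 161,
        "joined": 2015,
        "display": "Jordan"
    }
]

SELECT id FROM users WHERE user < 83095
[4]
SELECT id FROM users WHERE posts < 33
[7]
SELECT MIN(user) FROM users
22726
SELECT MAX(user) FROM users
83095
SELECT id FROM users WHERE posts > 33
[2, 4]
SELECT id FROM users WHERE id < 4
[1, 2, 3]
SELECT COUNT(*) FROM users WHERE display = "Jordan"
1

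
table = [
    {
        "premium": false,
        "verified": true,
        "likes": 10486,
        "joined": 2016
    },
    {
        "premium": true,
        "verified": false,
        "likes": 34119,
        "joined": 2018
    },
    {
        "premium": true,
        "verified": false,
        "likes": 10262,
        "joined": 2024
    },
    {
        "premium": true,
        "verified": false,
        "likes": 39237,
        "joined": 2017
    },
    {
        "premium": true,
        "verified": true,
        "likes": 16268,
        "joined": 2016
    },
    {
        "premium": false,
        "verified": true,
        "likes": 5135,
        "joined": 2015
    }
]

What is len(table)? 6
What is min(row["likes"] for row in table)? 5135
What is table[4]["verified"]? True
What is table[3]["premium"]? True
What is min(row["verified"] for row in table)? False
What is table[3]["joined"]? 2017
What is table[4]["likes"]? 16268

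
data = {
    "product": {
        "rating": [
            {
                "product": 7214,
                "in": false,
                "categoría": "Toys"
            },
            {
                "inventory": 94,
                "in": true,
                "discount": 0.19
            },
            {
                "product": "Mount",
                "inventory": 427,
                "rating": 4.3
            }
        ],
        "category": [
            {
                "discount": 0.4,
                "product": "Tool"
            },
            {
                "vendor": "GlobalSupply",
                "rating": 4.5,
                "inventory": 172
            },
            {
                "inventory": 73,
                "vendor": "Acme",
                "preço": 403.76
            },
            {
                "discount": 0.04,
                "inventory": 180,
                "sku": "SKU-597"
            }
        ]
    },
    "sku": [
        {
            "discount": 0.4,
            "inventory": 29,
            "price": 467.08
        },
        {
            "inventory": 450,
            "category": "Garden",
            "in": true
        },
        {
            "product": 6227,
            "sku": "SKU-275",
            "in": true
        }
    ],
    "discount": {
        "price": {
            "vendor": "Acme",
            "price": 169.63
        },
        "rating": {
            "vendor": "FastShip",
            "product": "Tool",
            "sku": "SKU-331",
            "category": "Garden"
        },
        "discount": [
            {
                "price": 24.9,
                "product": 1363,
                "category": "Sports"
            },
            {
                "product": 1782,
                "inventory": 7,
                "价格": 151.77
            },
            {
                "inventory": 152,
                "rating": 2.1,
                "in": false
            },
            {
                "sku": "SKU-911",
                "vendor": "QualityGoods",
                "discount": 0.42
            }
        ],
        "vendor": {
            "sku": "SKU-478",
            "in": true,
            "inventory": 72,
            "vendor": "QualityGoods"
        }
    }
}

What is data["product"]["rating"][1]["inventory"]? 94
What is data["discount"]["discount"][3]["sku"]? "SKU-911"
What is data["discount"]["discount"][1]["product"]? 1782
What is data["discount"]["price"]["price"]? 169.63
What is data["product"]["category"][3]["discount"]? 0.04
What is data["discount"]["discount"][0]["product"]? 1363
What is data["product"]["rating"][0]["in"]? False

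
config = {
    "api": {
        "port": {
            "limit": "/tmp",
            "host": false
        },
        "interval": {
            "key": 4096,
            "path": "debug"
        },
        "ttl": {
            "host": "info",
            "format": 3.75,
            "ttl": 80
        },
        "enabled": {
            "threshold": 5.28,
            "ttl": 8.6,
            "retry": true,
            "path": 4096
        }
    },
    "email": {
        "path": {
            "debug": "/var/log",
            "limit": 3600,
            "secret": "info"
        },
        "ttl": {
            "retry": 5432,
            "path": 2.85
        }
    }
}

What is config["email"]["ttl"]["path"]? 2.85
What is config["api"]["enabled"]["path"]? 4096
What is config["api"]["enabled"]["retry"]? True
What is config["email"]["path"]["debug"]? "/var/log"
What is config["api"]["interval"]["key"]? 4096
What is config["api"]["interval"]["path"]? "debug"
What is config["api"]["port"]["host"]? False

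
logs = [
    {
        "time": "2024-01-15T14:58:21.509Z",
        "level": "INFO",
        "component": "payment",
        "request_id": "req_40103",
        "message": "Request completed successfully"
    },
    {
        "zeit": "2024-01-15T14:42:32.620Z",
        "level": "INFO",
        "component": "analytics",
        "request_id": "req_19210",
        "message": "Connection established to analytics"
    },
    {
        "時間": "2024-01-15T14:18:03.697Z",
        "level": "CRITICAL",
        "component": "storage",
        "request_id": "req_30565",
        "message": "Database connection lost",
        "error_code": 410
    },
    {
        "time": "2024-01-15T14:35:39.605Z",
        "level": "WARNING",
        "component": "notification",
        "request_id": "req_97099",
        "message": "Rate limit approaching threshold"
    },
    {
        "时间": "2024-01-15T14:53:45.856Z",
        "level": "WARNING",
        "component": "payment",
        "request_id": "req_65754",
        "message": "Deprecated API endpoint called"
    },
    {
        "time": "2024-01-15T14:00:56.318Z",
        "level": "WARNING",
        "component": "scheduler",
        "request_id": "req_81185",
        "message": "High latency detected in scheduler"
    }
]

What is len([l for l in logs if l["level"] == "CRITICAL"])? 1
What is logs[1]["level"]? "INFO"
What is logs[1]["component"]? "analytics"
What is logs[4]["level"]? "WARNING"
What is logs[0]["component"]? "payment"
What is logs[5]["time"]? "2024-01-15T14:00:56.318Z"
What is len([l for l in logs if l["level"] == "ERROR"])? 0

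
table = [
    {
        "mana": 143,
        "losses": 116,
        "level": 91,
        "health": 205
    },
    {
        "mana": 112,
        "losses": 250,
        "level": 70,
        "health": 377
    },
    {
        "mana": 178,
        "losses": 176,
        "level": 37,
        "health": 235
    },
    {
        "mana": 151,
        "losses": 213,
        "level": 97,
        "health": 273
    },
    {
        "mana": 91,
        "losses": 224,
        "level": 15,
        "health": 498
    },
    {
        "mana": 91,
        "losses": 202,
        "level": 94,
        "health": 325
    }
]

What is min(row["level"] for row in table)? 15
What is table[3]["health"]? 273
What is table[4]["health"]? 498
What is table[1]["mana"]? 112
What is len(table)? 6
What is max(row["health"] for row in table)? 498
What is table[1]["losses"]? 250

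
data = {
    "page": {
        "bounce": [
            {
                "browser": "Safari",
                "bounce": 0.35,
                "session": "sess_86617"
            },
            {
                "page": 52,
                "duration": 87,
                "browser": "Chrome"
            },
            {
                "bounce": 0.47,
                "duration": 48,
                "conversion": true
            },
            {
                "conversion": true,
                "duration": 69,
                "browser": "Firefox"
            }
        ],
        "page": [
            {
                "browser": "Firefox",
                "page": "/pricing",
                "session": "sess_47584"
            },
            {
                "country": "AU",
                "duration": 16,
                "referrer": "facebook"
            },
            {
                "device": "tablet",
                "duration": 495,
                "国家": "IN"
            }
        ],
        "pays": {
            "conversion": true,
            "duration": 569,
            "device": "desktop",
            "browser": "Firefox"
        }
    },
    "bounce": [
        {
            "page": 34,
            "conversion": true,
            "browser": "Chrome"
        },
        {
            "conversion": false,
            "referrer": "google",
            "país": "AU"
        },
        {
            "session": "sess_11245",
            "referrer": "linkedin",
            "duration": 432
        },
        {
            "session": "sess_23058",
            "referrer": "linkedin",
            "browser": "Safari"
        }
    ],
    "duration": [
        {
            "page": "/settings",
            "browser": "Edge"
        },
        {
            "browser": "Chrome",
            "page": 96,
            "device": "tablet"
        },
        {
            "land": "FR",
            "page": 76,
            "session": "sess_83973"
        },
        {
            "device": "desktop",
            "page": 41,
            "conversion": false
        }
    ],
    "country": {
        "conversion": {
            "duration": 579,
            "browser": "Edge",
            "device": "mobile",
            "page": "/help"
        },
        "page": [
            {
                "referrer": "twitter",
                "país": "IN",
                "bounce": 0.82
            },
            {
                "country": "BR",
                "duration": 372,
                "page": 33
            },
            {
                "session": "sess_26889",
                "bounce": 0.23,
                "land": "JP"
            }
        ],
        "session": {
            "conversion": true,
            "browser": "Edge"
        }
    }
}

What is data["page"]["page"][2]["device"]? "tablet"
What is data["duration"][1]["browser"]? "Chrome"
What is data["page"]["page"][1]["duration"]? 16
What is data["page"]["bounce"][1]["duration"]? 87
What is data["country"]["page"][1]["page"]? 33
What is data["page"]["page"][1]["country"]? "AU"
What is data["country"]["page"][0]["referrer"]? "twitter"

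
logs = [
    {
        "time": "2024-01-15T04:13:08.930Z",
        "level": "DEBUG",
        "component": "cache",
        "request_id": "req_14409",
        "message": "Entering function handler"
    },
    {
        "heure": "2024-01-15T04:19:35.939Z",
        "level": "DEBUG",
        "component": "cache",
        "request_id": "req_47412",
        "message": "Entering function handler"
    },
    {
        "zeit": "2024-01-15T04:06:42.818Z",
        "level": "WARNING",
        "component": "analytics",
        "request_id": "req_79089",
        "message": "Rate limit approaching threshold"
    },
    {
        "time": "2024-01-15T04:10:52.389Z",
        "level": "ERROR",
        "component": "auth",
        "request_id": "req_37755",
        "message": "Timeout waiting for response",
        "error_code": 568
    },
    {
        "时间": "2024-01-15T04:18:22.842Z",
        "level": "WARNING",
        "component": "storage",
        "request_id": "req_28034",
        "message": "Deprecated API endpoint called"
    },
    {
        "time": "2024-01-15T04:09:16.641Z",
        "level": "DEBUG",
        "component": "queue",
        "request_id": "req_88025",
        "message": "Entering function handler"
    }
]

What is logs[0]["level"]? "DEBUG"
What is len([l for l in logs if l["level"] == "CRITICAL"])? 0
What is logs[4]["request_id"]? "req_28034"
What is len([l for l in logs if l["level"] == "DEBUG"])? 3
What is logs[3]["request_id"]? "req_37755"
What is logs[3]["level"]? "ERROR"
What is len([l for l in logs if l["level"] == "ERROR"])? 1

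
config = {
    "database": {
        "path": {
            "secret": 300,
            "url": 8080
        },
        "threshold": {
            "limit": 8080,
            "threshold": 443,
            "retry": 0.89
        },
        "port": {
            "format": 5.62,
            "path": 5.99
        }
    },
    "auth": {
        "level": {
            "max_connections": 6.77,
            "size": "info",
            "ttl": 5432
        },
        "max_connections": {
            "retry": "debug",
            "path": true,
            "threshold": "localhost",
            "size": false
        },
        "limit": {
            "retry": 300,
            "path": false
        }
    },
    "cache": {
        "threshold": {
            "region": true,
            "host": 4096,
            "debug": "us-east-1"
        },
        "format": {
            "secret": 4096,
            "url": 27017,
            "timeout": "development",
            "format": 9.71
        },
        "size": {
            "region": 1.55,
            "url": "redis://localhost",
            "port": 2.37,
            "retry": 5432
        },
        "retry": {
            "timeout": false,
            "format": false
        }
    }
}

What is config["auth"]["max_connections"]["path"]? True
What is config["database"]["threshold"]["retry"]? 0.89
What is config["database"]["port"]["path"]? 5.99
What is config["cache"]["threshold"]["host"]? 4096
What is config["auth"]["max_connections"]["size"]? False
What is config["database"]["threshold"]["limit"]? 8080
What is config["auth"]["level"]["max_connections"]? 6.77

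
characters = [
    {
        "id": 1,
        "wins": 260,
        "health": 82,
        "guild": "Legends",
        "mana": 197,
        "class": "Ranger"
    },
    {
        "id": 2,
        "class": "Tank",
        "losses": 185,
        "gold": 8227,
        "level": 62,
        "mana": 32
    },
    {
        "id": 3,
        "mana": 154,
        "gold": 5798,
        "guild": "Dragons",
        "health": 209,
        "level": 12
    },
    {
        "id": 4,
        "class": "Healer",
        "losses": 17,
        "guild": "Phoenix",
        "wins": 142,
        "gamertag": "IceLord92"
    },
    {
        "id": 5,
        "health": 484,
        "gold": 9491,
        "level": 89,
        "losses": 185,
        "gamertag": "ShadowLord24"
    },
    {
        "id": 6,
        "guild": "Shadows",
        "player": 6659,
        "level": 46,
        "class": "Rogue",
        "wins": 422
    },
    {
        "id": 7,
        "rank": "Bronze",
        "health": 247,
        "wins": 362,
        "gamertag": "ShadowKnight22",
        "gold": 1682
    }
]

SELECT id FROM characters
[1, 2, 3, 4, 5, 6, 7]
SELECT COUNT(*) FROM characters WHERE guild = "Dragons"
1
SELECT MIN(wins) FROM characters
142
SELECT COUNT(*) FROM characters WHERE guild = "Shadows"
1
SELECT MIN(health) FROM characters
82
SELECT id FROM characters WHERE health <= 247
[1, 3, 7]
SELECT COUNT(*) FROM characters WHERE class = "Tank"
1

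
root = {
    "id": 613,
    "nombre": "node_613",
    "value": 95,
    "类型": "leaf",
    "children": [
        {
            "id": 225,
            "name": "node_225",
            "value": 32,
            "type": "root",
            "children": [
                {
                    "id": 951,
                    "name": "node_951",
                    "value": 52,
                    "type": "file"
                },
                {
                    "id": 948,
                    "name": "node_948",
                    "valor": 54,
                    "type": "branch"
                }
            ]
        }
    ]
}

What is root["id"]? 613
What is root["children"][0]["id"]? 225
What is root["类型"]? "leaf"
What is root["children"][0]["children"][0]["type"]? "file"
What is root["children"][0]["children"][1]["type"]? "branch"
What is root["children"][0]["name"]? "node_225"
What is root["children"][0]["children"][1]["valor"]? 54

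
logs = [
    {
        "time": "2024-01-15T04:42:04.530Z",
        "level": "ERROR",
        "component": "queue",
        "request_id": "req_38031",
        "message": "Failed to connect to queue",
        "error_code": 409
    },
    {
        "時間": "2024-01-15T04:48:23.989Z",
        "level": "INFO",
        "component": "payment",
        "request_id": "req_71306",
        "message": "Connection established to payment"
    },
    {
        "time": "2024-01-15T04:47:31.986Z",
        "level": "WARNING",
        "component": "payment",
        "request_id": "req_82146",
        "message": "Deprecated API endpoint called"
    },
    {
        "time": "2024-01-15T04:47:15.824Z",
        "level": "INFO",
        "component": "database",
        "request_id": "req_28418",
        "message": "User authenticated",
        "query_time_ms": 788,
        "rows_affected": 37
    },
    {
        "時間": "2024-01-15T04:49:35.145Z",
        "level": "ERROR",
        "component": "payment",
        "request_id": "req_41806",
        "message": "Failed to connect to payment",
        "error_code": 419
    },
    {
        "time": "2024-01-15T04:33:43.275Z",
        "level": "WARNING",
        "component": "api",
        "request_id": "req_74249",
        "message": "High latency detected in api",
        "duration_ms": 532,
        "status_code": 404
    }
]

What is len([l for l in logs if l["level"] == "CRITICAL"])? 0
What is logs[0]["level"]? "ERROR"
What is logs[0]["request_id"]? "req_38031"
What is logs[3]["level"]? "INFO"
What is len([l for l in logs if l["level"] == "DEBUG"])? 0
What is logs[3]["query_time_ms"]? 788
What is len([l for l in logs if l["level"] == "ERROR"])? 2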